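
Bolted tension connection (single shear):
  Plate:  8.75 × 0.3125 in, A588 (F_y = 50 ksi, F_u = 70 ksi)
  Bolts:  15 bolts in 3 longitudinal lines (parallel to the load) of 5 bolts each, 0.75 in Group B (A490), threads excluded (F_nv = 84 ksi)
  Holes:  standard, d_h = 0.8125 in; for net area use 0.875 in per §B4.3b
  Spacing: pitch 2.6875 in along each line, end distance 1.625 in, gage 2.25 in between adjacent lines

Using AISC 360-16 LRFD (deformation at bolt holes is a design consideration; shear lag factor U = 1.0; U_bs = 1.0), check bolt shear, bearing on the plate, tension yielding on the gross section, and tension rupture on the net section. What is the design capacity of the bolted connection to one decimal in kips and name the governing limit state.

Bolt shear: A_b = π(0.75)²/4 = 0.44179 in². φR_n = 0.75 × 84 × 0.44179 × 15 × 1 = 417.5 kips.
Bearing (0.3125 in plate, F_u = 70 ksi): end bolts L_c = 1.625 − 0.8125/2 = 1.21875, R_n = min(1.2×1.21875×0.3125×70, 2.4×0.75×0.3125×70) = 31.992 kips/bolt; interior L_c = 2.6875 − 0.8125 = 1.875, R_n = 39.375 kips/bolt. φR_n = 0.75 × (3×31.992 + 12×39.375) = 426.4 kips.
Tension yield (gross): A_g = 8.75×0.3125 = 2.7344 in². φR_n = 0.90 × 50 × 2.7344 = 123.0 kips.
Tension rupture (net): A_n = (8.75 − 3×0.875)×0.3125 = 1.9141 in² (U = 1.0, A_e = A_n). φR_n = 0.75 × 70 × 1.9141 = 100.5 kips.
Governing: min(417.5, 426.4, 123.0, 100.5) = 100.5 kips → net-section rupture.

100.5 kips (net-section rupture governs)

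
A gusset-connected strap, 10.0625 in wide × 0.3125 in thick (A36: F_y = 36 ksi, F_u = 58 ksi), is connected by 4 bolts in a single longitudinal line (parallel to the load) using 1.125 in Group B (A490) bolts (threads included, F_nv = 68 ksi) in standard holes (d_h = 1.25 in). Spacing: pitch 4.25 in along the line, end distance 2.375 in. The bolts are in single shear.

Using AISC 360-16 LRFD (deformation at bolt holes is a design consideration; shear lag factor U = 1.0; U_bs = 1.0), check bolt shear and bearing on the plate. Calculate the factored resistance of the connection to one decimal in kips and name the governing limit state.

138.7 kips (bearing governs)

Bolt shear: A_b = π(1.125)²/4 = 0.99402 in². φR_n = 0.75 × 68 × 0.99402 × 4 × 1 = 202.8 kips.
Bearing (0.3125 in plate, F_u = 58 ksi): end bolts L_c = 2.375 − 1.25/2 = 1.75, R_n = min(1.2×1.75×0.3125×58, 2.4×1.125×0.3125×58) = 38.063 kips/bolt; interior L_c = 4.25 − 1.25 = 3, R_n = 48.938 kips/bolt. φR_n = 0.75 × (1×38.063 + 3×48.938) = 138.7 kips.
Governing: min(202.8, 138.7) = 138.7 kips → bearing.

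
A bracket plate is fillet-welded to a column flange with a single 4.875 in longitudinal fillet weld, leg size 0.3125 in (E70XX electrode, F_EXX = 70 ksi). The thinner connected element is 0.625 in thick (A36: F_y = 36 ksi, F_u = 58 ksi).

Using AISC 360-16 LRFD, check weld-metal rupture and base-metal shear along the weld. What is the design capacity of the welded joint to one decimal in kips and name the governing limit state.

Weld metal: throat = 0.707×0.3125 = 0.22094 in, L = 4.875 in. φR_n = 0.75 × 0.6 × 70 × 0.22094 × 4.875 = 33.9 kips.
Base metal shear (0.625 in plate): yield φR_n = 1.0×0.6×36×0.625×4.875 = 65.8 kips; rupture φR_n = 0.75×0.6×58×0.625×4.875 = 79.5 kips; take 65.8 kips (yield).
Governing: min(33.9, 65.8) = 33.9 kips → weld metal.

33.9 kips (weld metal governs)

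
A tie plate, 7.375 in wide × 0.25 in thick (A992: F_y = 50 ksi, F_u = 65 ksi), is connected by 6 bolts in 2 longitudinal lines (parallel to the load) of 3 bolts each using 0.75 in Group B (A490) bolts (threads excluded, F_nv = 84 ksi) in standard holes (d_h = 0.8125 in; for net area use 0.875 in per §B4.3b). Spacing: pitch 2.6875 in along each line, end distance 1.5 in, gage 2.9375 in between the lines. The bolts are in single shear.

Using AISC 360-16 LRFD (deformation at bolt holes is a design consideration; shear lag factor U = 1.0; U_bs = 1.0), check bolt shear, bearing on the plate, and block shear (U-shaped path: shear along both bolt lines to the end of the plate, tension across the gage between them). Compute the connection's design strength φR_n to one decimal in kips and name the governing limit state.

Bolt shear: A_b = π(0.75)²/4 = 0.44179 in². φR_n = 0.75 × 84 × 0.44179 × 6 × 1 = 167.0 kips.
Bearing (0.25 in plate, F_u = 65 ksi): end bolts L_c = 1.5 − 0.8125/2 = 1.09375, R_n = min(1.2×1.09375×0.25×65, 2.4×0.75×0.25×65) = 21.328 kips/bolt; interior L_c = 2.6875 − 0.8125 = 1.875, R_n = 29.25 kips/bolt. φR_n = 0.75 × (2×21.328 + 4×29.25) = 119.7 kips.
Block shear: shear path 2×[1.5+2×2.6875] = 2×6.875 in, A_gv = 3.4375, A_nv = 2×(6.875 − 2.5×0.875)×0.25 = 2.3438 in²; tension across gage: (2.9375 − 1×0.875)×0.25 = 0.51563 in². R_n = min(0.6×65×2.3438, 0.6×50×3.4375) + 1.0×65×0.51563 = min(91.408, 103.13) + 33.516 = 124.92 kips. φR_n = 0.75 × 124.92 = 93.7 kips.
Governing: min(167.0, 119.7, 93.7) = 93.7 kips → block shear.

93.7 kips (block shear governs)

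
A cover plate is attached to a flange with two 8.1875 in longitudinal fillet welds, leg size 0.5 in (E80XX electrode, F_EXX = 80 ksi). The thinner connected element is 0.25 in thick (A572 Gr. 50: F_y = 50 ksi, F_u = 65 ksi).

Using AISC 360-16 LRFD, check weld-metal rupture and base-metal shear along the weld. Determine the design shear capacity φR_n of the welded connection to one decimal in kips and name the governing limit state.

Weld metal: throat = 0.707×0.5 = 0.3535 in, L = 2×8.1875 = 16.375 in. φR_n = 0.75 × 0.6 × 80 × 0.3535 × 16.375 = 208.4 kips.
Base metal shear (0.25 in plate): yield φR_n = 1.0×0.6×50×0.25×16.375 = 122.8 kips; rupture φR_n = 0.75×0.6×65×0.25×16.375 = 119.7 kips; take 119.7 kips (rupture).
Governing: min(208.4, 119.7) = 119.7 kips → base-metal shear.

119.7 kips (base-metal shear governs)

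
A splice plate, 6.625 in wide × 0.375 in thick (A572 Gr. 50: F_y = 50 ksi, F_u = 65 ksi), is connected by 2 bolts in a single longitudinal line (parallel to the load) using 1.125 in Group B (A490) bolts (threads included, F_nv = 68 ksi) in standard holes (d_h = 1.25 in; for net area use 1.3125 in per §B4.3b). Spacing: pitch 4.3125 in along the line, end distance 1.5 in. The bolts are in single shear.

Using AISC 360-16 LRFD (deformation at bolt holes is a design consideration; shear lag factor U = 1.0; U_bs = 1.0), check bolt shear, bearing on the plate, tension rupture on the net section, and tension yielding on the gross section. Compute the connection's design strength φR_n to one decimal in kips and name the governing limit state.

Bolt shear: A_b = π(1.125)²/4 = 0.99402 in². φR_n = 0.75 × 68 × 0.99402 × 2 × 1 = 101.4 kips.
Bearing (0.375 in plate, F_u = 65 ksi): end bolts L_c = 1.5 − 1.25/2 = 0.875, R_n = min(1.2×0.875×0.375×65, 2.4×1.125×0.375×65) = 25.594 kips/bolt; interior L_c = 4.3125 − 1.25 = 3.0625, R_n = 65.813 kips/bolt. φR_n = 0.75 × (1×25.594 + 1×65.813) = 68.6 kips.
Tension rupture (net): A_n = (6.625 − 1×1.3125)×0.375 = 1.9922 in² (U = 1.0, A_e = A_n). φR_n = 0.75 × 65 × 1.9922 = 97.1 kips.
Tension yield (gross): A_g = 6.625×0.375 = 2.4844 in². φR_n = 0.90 × 50 × 2.4844 = 111.8 kips.
Governing: min(101.4, 68.6, 97.1, 111.8) = 68.6 kips → bearing.

68.6 kips (bearing governs)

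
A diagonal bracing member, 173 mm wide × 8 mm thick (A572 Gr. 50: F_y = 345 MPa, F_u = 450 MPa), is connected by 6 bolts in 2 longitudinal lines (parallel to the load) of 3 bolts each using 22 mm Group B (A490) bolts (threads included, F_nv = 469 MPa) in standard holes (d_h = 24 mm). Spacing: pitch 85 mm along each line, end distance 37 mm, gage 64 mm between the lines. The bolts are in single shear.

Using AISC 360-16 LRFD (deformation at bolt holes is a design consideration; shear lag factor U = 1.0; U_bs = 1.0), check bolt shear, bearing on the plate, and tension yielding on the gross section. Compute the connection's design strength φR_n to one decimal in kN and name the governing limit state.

429.7 kN (gross-section yield governs)

Bolt shear: A_b = π(22)²/4 = 380.13 mm². φR_n = 0.75 × 469 × 380.13 × 6 × 1 = 802.3 kN.
Bearing (8 mm plate, F_u = 450 MPa): end bolts L_c = 37 − 24/2 = 25, R_n = min(1.2×25×8×450, 2.4×22×8×450) = 108 kN/bolt; interior L_c = 85 − 24 = 61, R_n = 190.08 kN/bolt. φR_n = 0.75 × (2×108 + 4×190.08) = 732.2 kN.
Tension yield (gross): A_g = 173×8 = 1384 mm². φR_n = 0.90 × 345 × 1384 = 429.7 kN.
Governing: min(802.3, 732.2, 429.7) = 429.7 kN → gross-section yield.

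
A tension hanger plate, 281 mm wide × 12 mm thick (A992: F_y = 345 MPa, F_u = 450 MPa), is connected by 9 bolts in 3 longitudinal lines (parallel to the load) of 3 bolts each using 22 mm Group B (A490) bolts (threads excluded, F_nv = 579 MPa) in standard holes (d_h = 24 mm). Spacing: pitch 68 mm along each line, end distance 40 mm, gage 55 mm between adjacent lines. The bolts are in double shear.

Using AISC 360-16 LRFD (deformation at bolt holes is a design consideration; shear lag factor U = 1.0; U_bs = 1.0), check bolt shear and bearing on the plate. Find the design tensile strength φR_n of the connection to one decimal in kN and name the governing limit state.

1691.3 kN (bearing governs)

Bolt shear: A_b = π(22)²/4 = 380.13 mm². φR_n = 0.75 × 579 × 380.13 × 9 × 2 = 2971.3 kN.
Bearing (12 mm plate, F_u = 450 MPa): end bolts L_c = 40 − 24/2 = 28, R_n = min(1.2×28×12×450, 2.4×22×12×450) = 181.44 kN/bolt; interior L_c = 68 − 24 = 44, R_n = 285.12 kN/bolt. φR_n = 0.75 × (3×181.44 + 6×285.12) = 1691.3 kN.
Governing: min(2971.3, 1691.3) = 1691.3 kN → bearing.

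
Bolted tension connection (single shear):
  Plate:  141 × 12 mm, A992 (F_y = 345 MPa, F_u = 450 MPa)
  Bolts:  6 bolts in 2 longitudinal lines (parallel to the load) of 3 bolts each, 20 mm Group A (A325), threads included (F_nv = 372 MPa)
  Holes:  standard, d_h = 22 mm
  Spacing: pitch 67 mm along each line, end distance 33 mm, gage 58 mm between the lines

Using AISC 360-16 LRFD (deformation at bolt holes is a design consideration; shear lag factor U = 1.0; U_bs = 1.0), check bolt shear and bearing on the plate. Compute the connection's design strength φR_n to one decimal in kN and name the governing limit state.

Bolt shear: A_b = π(20)²/4 = 314.16 mm². φR_n = 0.75 × 372 × 314.16 × 6 × 1 = 525.9 kN.
Bearing (12 mm plate, F_u = 450 MPa): end bolts L_c = 33 − 22/2 = 22, R_n = min(1.2×22×12×450, 2.4×20×12×450) = 142.56 kN/bolt; interior L_c = 67 − 22 = 45, R_n = 259.2 kN/bolt. φR_n = 0.75 × (2×142.56 + 4×259.2) = 991.4 kN.
Governing: min(525.9, 991.4) = 525.9 kN → bolt shear.

525.9 kN (bolt shear governs)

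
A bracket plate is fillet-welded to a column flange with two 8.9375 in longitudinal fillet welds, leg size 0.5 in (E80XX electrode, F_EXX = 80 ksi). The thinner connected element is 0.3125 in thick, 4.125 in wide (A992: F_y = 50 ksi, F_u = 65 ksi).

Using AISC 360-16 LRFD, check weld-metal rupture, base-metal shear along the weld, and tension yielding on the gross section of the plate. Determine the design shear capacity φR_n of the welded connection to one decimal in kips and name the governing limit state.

Weld metal: throat = 0.707×0.5 = 0.3535 in, L = 2×8.9375 = 17.875 in. φR_n = 0.75 × 0.6 × 80 × 0.3535 × 17.875 = 227.5 kips.
Base metal shear (0.3125 in plate): yield φR_n = 1.0×0.6×50×0.3125×17.875 = 167.6 kips; rupture φR_n = 0.75×0.6×65×0.3125×17.875 = 163.4 kips; take 163.4 kips (rupture).
Tension yield (gross): A_g = 4.125×0.3125 = 1.2891 in². φR_n = 0.90 × 50 × 1.2891 = 58.0 kips.
Governing: min(227.5, 163.4, 58.0) = 58.0 kips → gross-section yield.

58.0 kips (gross-section yield governs)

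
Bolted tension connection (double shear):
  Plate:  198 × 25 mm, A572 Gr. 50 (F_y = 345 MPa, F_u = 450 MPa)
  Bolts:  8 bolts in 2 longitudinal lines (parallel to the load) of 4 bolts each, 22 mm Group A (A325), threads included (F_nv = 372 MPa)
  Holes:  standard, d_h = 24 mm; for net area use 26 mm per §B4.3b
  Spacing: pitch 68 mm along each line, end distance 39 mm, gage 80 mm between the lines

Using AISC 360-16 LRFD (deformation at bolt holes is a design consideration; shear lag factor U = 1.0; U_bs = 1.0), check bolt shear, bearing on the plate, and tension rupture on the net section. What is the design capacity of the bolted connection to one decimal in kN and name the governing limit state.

Bolt shear: A_b = π(22)²/4 = 380.13 mm². φR_n = 0.75 × 372 × 380.13 × 8 × 2 = 1696.9 kN.
Bearing (25 mm plate, F_u = 450 MPa): end bolts L_c = 39 − 24/2 = 27, R_n = min(1.2×27×25×450, 2.4×22×25×450) = 364.5 kN/bolt; interior L_c = 68 − 24 = 44, R_n = 594 kN/bolt. φR_n = 0.75 × (2×364.5 + 6×594) = 3219.8 kN.
Tension rupture (net): A_n = (198 − 2×26)×25 = 3650 mm² (U = 1.0, A_e = A_n). φR_n = 0.75 × 450 × 3650 = 1231.9 kN.
Governing: min(1696.9, 3219.8, 1231.9) = 1231.9 kN → net-section rupture.

1231.9 kN (net-section rupture governs)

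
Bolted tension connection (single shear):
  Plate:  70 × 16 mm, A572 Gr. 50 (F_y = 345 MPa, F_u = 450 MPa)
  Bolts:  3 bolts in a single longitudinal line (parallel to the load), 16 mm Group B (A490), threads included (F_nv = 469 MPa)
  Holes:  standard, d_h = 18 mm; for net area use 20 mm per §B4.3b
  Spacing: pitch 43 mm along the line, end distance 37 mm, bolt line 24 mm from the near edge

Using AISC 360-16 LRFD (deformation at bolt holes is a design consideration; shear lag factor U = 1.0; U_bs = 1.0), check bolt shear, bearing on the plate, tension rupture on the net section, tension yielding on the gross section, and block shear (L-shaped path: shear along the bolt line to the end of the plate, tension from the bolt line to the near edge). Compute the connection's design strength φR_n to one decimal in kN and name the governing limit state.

212.2 kN (bolt shear governs)

Bolt shear: A_b = π(16)²/4 = 201.06 mm². φR_n = 0.75 × 469 × 201.06 × 3 × 1 = 212.2 kN.
Bearing (16 mm plate, F_u = 450 MPa): end bolts L_c = 37 − 18/2 = 28, R_n = min(1.2×28×16×450, 2.4×16×16×450) = 241.92 kN/bolt; interior L_c = 43 − 18 = 25, R_n = 216 kN/bolt. φR_n = 0.75 × (1×241.92 + 2×216) = 505.4 kN.
Tension rupture (net): A_n = (70 − 1×20)×16 = 800 mm² (U = 1.0, A_e = A_n). φR_n = 0.75 × 450 × 800 = 270.0 kN.
Tension yield (gross): A_g = 70×16 = 1120 mm². φR_n = 0.90 × 345 × 1120 = 347.8 kN.
Block shear: shear path 1×[37+2×43] = 1×123 mm, A_gv = 1968, A_nv = 1×(123 − 2.5×20)×16 = 1168 mm²; tension to near edge: (24 − 0.5×20)×16 = 224 mm². R_n = min(0.6×450×1168, 0.6×345×1968) + 1.0×450×224 = min(315.36, 407.38) + 100.8 = 416.16 kN. φR_n = 0.75 × 416.16 = 312.1 kN.
Governing: min(212.2, 505.4, 270.0, 347.8, 312.1) = 212.2 kN → bolt shear.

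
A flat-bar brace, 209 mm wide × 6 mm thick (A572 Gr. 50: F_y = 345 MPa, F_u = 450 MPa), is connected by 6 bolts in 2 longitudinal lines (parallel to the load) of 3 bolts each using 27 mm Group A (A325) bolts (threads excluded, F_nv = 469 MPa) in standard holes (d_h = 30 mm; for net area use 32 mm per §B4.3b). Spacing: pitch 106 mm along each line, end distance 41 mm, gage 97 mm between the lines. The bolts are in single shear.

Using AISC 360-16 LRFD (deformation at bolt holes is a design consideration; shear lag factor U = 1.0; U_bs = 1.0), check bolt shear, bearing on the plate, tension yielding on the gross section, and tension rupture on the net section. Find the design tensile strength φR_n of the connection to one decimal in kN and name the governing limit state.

293.6 kN (net-section rupture governs)

Bolt shear: A_b = π(27)²/4 = 572.56 mm². φR_n = 0.75 × 469 × 572.56 × 6 × 1 = 1208.4 kN.
Bearing (6 mm plate, F_u = 450 MPa): end bolts L_c = 41 − 30/2 = 26, R_n = min(1.2×26×6×450, 2.4×27×6×450) = 84.24 kN/bolt; interior L_c = 106 − 30 = 76, R_n = 174.96 kN/bolt. φR_n = 0.75 × (2×84.24 + 4×174.96) = 651.2 kN.
Tension yield (gross): A_g = 209×6 = 1254 mm². φR_n = 0.90 × 345 × 1254 = 389.4 kN.
Tension rupture (net): A_n = (209 − 2×32)×6 = 870 mm² (U = 1.0, A_e = A_n). φR_n = 0.75 × 450 × 870 = 293.6 kN.
Governing: min(1208.4, 651.2, 389.4, 293.6) = 293.6 kN → net-section rupture.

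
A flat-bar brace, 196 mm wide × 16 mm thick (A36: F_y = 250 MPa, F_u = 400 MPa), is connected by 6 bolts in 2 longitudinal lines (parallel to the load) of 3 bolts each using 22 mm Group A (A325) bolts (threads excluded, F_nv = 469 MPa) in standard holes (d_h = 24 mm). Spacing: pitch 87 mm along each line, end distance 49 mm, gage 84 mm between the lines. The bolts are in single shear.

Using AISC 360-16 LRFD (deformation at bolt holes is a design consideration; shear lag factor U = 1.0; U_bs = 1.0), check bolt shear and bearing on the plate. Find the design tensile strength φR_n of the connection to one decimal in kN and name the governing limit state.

Bolt shear: A_b = π(22)²/4 = 380.13 mm². φR_n = 0.75 × 469 × 380.13 × 6 × 1 = 802.3 kN.
Bearing (16 mm plate, F_u = 400 MPa): end bolts L_c = 49 − 24/2 = 37, R_n = min(1.2×37×16×400, 2.4×22×16×400) = 284.16 kN/bolt; interior L_c = 87 − 24 = 63, R_n = 337.92 kN/bolt. φR_n = 0.75 × (2×284.16 + 4×337.92) = 1440.0 kN.
Governing: min(802.3, 1440.0) = 802.3 kN → bolt shear.

802.3 kN (bolt shear governs)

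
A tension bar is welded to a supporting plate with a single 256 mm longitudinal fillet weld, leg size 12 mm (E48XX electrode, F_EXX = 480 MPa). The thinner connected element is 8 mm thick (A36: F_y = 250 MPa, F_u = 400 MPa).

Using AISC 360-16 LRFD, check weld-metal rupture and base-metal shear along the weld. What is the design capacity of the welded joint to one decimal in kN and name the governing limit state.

307.2 kN (base-metal shear governs)

Weld metal: throat = 0.707×12 = 8.484 mm, L = 256 mm. φR_n = 0.75 × 0.6 × 480 × 8.484 × 256 = 469.1 kN.
Base metal shear (8 mm plate): yield φR_n = 1.0×0.6×250×8×256 = 307.2 kN; rupture φR_n = 0.75×0.6×400×8×256 = 368.6 kN; take 307.2 kN (yield).
Governing: min(469.1, 307.2) = 307.2 kN → base-metal shear.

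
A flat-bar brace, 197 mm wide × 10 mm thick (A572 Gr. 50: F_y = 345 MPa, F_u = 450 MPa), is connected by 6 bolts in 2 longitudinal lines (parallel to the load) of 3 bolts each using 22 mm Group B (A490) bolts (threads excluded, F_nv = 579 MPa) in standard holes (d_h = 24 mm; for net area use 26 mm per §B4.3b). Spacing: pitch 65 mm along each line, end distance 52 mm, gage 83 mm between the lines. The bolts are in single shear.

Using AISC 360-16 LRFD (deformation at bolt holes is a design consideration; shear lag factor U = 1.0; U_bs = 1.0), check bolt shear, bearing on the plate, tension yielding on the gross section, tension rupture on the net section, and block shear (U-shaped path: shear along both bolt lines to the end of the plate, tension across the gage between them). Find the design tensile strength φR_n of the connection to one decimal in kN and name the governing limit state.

Bolt shear: A_b = π(22)²/4 = 380.13 mm². φR_n = 0.75 × 579 × 380.13 × 6 × 1 = 990.4 kN.
Bearing (10 mm plate, F_u = 450 MPa): end bolts L_c = 52 − 24/2 = 40, R_n = min(1.2×40×10×450, 2.4×22×10×450) = 216 kN/bolt; interior L_c = 65 − 24 = 41, R_n = 221.4 kN/bolt. φR_n = 0.75 × (2×216 + 4×221.4) = 988.2 kN.
Tension yield (gross): A_g = 197×10 = 1970 mm². φR_n = 0.90 × 345 × 1970 = 611.7 kN.
Tension rupture (net): A_n = (197 − 2×26)×10 = 1450 mm² (U = 1.0, A_e = A_n). φR_n = 0.75 × 450 × 1450 = 489.4 kN.
Block shear: shear path 2×[52+2×65] = 2×182 mm, A_gv = 3640, A_nv = 2×(182 − 2.5×26)×10 = 2340 mm²; tension across gage: (83 − 1×26)×10 = 570 mm². R_n = min(0.6×450×2340, 0.6×345×3640) + 1.0×450×570 = min(631.8, 753.48) + 256.5 = 888.3 kN. φR_n = 0.75 × 888.3 = 666.2 kN.
Governing: min(990.4, 988.2, 611.7, 489.4, 666.2) = 489.4 kN → net-section rupture.

489.4 kN (net-section rupture governs)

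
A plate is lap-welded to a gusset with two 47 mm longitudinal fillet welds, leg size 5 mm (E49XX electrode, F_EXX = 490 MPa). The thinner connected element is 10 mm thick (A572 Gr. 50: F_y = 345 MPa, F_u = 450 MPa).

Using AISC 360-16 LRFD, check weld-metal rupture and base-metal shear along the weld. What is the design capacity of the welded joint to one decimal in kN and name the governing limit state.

Weld metal: throat = 0.707×5 = 3.535 mm, L = 2×47 = 94 mm. φR_n = 0.75 × 0.6 × 490 × 3.535 × 94 = 73.3 kN.
Base metal shear (10 mm plate): yield φR_n = 1.0×0.6×345×10×94 = 194.6 kN; rupture φR_n = 0.75×0.6×450×10×94 = 190.4 kN; take 190.4 kN (rupture).
Governing: min(73.3, 190.4) = 73.3 kN → weld metal.

73.3 kN (weld metal governs)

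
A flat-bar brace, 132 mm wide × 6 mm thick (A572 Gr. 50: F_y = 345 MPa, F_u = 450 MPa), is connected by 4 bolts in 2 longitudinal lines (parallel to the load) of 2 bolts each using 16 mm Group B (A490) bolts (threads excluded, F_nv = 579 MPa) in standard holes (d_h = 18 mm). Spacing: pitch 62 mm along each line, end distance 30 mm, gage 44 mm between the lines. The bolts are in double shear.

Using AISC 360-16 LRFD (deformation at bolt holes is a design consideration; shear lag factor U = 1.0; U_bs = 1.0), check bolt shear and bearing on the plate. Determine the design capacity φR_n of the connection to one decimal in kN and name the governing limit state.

257.6 kN (bearing governs)

Bolt shear: A_b = π(16)²/4 = 201.06 mm². φR_n = 0.75 × 579 × 201.06 × 4 × 2 = 698.5 kN.
Bearing (6 mm plate, F_u = 450 MPa): end bolts L_c = 30 − 18/2 = 21, R_n = min(1.2×21×6×450, 2.4×16×6×450) = 68.04 kN/bolt; interior L_c = 62 − 18 = 44, R_n = 103.68 kN/bolt. φR_n = 0.75 × (2×68.04 + 2×103.68) = 257.6 kN.
Governing: min(698.5, 257.6) = 257.6 kN → bearing.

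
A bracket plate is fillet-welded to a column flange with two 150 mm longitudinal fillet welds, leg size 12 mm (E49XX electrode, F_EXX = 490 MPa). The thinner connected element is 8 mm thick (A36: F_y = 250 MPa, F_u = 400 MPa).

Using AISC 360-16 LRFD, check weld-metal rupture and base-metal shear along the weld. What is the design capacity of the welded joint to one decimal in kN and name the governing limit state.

Weld metal: throat = 0.707×12 = 8.484 mm, L = 2×150 = 300 mm. φR_n = 0.75 × 0.6 × 490 × 8.484 × 300 = 561.2 kN.
Base metal shear (8 mm plate): yield φR_n = 1.0×0.6×250×8×300 = 360.0 kN; rupture φR_n = 0.75×0.6×400×8×300 = 432.0 kN; take 360.0 kN (yield).
Governing: min(561.2, 360.0) = 360.0 kN → base-metal shear.

360.0 kN (base-metal shear governs)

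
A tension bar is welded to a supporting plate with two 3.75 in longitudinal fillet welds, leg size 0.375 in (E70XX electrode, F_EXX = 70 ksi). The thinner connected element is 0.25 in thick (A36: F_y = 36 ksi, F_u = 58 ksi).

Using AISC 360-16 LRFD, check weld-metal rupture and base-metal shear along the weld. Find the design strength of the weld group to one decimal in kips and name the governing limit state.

40.5 kips (base-metal shear governs)

Weld metal: throat = 0.707×0.375 = 0.26513 in, L = 2×3.75 = 7.5 in. φR_n = 0.75 × 0.6 × 70 × 0.26513 × 7.5 = 62.6 kips.
Base metal shear (0.25 in plate): yield φR_n = 1.0×0.6×36×0.25×7.5 = 40.5 kips; rupture φR_n = 0.75×0.6×58×0.25×7.5 = 48.9 kips; take 40.5 kips (yield).
Governing: min(62.6, 40.5) = 40.5 kips → base-metal shear.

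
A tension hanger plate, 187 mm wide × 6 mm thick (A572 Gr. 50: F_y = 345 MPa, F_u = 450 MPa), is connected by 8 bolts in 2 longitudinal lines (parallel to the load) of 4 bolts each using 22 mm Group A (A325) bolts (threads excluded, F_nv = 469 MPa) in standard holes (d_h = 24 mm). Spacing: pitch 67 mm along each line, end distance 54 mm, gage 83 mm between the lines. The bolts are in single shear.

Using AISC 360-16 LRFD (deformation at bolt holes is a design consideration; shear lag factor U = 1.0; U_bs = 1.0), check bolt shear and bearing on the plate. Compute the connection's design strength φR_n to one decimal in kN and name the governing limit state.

831.1 kN (bearing governs)

Bolt shear: A_b = π(22)²/4 = 380.13 mm². φR_n = 0.75 × 469 × 380.13 × 8 × 1 = 1069.7 kN.
Bearing (6 mm plate, F_u = 450 MPa): end bolts L_c = 54 − 24/2 = 42, R_n = min(1.2×42×6×450, 2.4×22×6×450) = 136.08 kN/bolt; interior L_c = 67 − 24 = 43, R_n = 139.32 kN/bolt. φR_n = 0.75 × (2×136.08 + 6×139.32) = 831.1 kN.
Governing: min(1069.7, 831.1) = 831.1 kN → bearing.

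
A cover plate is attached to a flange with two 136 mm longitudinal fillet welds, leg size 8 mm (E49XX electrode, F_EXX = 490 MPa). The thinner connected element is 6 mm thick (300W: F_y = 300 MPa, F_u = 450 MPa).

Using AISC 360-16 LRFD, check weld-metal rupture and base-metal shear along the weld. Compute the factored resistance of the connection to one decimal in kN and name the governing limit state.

Weld metal: throat = 0.707×8 = 5.656 mm, L = 2×136 = 272 mm. φR_n = 0.75 × 0.6 × 490 × 5.656 × 272 = 339.2 kN.
Base metal shear (6 mm plate): yield φR_n = 1.0×0.6×300×6×272 = 293.8 kN; rupture φR_n = 0.75×0.6×450×6×272 = 330.5 kN; take 293.8 kN (yield).
Governing: min(339.2, 293.8) = 293.8 kN → base-metal shear.

293.8 kN (base-metal shear governs)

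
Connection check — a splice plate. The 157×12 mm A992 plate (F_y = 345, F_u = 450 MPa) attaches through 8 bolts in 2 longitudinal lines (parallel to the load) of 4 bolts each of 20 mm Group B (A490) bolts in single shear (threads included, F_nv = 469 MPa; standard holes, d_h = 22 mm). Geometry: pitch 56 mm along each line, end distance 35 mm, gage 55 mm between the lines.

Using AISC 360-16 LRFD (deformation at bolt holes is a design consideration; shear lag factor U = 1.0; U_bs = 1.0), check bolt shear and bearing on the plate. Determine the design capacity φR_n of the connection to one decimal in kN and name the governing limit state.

884.0 kN (bolt shear governs)

Bolt shear: A_b = π(20)²/4 = 314.16 mm². φR_n = 0.75 × 469 × 314.16 × 8 × 1 = 884.0 kN.
Bearing (12 mm plate, F_u = 450 MPa): end bolts L_c = 35 − 22/2 = 24, R_n = min(1.2×24×12×450, 2.4×20×12×450) = 155.52 kN/bolt; interior L_c = 56 − 22 = 34, R_n = 220.32 kN/bolt. φR_n = 0.75 × (2×155.52 + 6×220.32) = 1224.7 kN.
Governing: min(884.0, 1224.7) = 884.0 kN → bolt shear.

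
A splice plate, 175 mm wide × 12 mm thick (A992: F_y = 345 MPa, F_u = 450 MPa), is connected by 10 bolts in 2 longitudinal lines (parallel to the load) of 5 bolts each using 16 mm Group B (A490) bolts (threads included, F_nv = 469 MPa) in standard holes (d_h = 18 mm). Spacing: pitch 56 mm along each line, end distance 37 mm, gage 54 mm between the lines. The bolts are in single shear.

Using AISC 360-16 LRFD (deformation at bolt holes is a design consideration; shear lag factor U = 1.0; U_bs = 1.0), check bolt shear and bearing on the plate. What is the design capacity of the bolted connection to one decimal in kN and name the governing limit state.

Bolt shear: A_b = π(16)²/4 = 201.06 mm². φR_n = 0.75 × 469 × 201.06 × 10 × 1 = 707.2 kN.
Bearing (12 mm plate, F_u = 450 MPa): end bolts L_c = 37 − 18/2 = 28, R_n = min(1.2×28×12×450, 2.4×16×12×450) = 181.44 kN/bolt; interior L_c = 56 − 18 = 38, R_n = 207.36 kN/bolt. φR_n = 0.75 × (2×181.44 + 8×207.36) = 1516.3 kN.
Governing: min(707.2, 1516.3) = 707.2 kN → bolt shear.

707.2 kN (bolt shear governs)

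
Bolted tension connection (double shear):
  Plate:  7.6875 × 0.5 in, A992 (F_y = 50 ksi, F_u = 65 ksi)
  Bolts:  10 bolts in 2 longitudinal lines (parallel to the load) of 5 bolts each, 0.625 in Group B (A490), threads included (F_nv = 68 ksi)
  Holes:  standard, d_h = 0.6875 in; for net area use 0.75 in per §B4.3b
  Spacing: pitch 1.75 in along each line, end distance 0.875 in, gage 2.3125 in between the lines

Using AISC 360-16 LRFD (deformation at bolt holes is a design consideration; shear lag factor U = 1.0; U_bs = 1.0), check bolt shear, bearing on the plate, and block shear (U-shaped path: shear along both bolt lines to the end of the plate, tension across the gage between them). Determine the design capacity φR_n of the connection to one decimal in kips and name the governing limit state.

169.7 kips (block shear governs)

Bolt shear: A_b = π(0.625)²/4 = 0.3068 in². φR_n = 0.75 × 68 × 0.3068 × 10 × 2 = 312.9 kips.
Bearing (0.5 in plate, F_u = 65 ksi): end bolts L_c = 0.875 − 0.6875/2 = 0.53125, R_n = min(1.2×0.53125×0.5×65, 2.4×0.625×0.5×65) = 20.719 kips/bolt; interior L_c = 1.75 − 0.6875 = 1.0625, R_n = 41.438 kips/bolt. φR_n = 0.75 × (2×20.719 + 8×41.438) = 279.7 kips.
Block shear: shear path 2×[0.875+4×1.75] = 2×7.875 in, A_gv = 7.875, A_nv = 2×(7.875 − 4.5×0.75)×0.5 = 4.5 in²; tension across gage: (2.3125 − 1×0.75)×0.5 = 0.78125 in². R_n = min(0.6×65×4.5, 0.6×50×7.875) + 1.0×65×0.78125 = min(175.5, 236.25) + 50.781 = 226.28 kips. φR_n = 0.75 × 226.28 = 169.7 kips.
Governing: min(312.9, 279.7, 169.7) = 169.7 kips → block shear.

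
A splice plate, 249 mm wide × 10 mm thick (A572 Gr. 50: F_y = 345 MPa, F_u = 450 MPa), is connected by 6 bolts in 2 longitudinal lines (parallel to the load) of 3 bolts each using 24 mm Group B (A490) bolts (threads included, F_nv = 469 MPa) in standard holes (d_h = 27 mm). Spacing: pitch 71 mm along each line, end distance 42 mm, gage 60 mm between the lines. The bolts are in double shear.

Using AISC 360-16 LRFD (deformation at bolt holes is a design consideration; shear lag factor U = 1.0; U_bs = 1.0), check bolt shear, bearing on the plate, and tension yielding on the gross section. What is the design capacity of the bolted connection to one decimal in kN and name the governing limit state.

Bolt shear: A_b = π(24)²/4 = 452.39 mm². φR_n = 0.75 × 469 × 452.39 × 6 × 2 = 1909.5 kN.
Bearing (10 mm plate, F_u = 450 MPa): end bolts L_c = 42 − 27/2 = 28.5, R_n = min(1.2×28.5×10×450, 2.4×24×10×450) = 153.9 kN/bolt; interior L_c = 71 − 27 = 44, R_n = 237.6 kN/bolt. φR_n = 0.75 × (2×153.9 + 4×237.6) = 943.7 kN.
Tension yield (gross): A_g = 249×10 = 2490 mm². φR_n = 0.90 × 345 × 2490 = 773.1 kN.
Governing: min(1909.5, 943.7, 773.1) = 773.1 kN → gross-section yield.

773.1 kN (gross-section yield governs)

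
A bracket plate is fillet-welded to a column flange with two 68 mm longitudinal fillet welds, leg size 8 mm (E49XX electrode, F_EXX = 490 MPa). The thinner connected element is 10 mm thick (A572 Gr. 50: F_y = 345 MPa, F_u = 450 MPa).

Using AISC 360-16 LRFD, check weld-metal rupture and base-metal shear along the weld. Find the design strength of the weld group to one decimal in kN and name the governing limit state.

Weld metal: throat = 0.707×8 = 5.656 mm, L = 2×68 = 136 mm. φR_n = 0.75 × 0.6 × 490 × 5.656 × 136 = 169.6 kN.
Base metal shear (10 mm plate): yield φR_n = 1.0×0.6×345×10×136 = 281.5 kN; rupture φR_n = 0.75×0.6×450×10×136 = 275.4 kN; take 275.4 kN (rupture).
Governing: min(169.6, 275.4) = 169.6 kN → weld metal.

169.6 kN (weld metal governs)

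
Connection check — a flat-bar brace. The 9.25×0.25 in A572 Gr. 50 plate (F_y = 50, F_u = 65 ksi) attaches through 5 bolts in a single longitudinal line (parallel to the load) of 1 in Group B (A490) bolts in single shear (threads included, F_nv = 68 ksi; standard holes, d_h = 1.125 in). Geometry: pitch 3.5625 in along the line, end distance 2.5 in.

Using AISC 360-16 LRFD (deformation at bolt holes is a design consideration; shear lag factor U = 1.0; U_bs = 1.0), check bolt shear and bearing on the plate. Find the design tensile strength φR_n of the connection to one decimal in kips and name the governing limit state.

Bolt shear: A_b = π(1)²/4 = 0.7854 in². φR_n = 0.75 × 68 × 0.7854 × 5 × 1 = 200.3 kips.
Bearing (0.25 in plate, F_u = 65 ksi): end bolts L_c = 2.5 − 1.125/2 = 1.9375, R_n = min(1.2×1.9375×0.25×65, 2.4×1×0.25×65) = 37.781 kips/bolt; interior L_c = 3.5625 − 1.125 = 2.4375, R_n = 39 kips/bolt. φR_n = 0.75 × (1×37.781 + 4×39) = 145.3 kips.
Governing: min(200.3, 145.3) = 145.3 kips → bearing.

145.3 kips (bearing governs)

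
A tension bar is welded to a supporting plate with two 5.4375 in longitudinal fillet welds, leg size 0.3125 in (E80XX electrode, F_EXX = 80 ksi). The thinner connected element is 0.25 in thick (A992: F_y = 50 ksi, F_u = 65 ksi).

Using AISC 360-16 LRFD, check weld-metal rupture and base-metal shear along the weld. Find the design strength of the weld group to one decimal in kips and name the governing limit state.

Weld metal: throat = 0.707×0.3125 = 0.22094 in, L = 2×5.4375 = 10.875 in. φR_n = 0.75 × 0.6 × 80 × 0.22094 × 10.875 = 86.5 kips.
Base metal shear (0.25 in plate): yield φR_n = 1.0×0.6×50×0.25×10.875 = 81.6 kips; rupture φR_n = 0.75×0.6×65×0.25×10.875 = 79.5 kips; take 79.5 kips (rupture).
Governing: min(86.5, 79.5) = 79.5 kips → base-metal shear.

79.5 kips (base-metal shear governs)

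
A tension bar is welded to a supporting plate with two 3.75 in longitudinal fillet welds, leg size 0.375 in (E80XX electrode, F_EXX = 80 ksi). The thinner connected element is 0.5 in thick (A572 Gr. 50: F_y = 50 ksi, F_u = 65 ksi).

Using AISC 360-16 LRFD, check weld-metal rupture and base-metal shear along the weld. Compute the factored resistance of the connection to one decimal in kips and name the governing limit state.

Weld metal: throat = 0.707×0.375 = 0.26513 in, L = 2×3.75 = 7.5 in. φR_n = 0.75 × 0.6 × 80 × 0.26513 × 7.5 = 71.6 kips.
Base metal shear (0.5 in plate): yield φR_n = 1.0×0.6×50×0.5×7.5 = 112.5 kips; rupture φR_n = 0.75×0.6×65×0.5×7.5 = 109.7 kips; take 109.7 kips (rupture).
Governing: min(71.6, 109.7) = 71.6 kips → weld metal.

71.6 kips (weld metal governs)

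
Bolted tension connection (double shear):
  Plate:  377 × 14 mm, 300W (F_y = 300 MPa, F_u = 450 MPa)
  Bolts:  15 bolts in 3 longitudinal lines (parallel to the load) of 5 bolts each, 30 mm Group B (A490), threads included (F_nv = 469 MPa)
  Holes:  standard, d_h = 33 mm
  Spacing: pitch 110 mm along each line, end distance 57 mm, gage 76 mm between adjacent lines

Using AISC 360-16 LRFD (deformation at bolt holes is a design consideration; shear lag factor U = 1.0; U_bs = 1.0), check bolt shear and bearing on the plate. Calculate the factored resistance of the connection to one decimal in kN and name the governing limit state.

4771.3 kN (bearing governs)

Bolt shear: A_b = π(30)²/4 = 706.86 mm². φR_n = 0.75 × 469 × 706.86 × 15 × 2 = 7459.1 kN.
Bearing (14 mm plate, F_u = 450 MPa): end bolts L_c = 57 − 33/2 = 40.5, R_n = min(1.2×40.5×14×450, 2.4×30×14×450) = 306.18 kN/bolt; interior L_c = 110 − 33 = 77, R_n = 453.6 kN/bolt. φR_n = 0.75 × (3×306.18 + 12×453.6) = 4771.3 kN.
Governing: min(7459.1, 4771.3) = 4771.3 kN → bearing.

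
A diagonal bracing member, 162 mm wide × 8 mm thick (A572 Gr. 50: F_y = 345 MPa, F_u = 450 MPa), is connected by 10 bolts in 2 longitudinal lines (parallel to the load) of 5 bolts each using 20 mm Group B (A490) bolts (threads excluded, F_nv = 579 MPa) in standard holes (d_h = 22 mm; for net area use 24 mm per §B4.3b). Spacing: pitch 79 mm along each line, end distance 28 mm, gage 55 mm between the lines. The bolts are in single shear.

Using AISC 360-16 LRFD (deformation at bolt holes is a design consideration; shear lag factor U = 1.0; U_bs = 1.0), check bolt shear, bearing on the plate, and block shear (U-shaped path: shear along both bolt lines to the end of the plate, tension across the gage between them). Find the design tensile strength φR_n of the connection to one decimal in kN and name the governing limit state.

848.3 kN (block shear governs)

Bolt shear: A_b = π(20)²/4 = 314.16 mm². φR_n = 0.75 × 579 × 314.16 × 10 × 1 = 1364.2 kN.
Bearing (8 mm plate, F_u = 450 MPa): end bolts L_c = 28 − 22/2 = 17, R_n = min(1.2×17×8×450, 2.4×20×8×450) = 73.44 kN/bolt; interior L_c = 79 − 22 = 57, R_n = 172.8 kN/bolt. φR_n = 0.75 × (2×73.44 + 8×172.8) = 1147.0 kN.
Block shear: shear path 2×[28+4×79] = 2×344 mm, A_gv = 5504, A_nv = 2×(344 − 4.5×24)×8 = 3776 mm²; tension across gage: (55 − 1×24)×8 = 248 mm². R_n = min(0.6×450×3776, 0.6×345×5504) + 1.0×450×248 = min(1019.5, 1139.3) + 111.6 = 1131.1 kN. φR_n = 0.75 × 1131.1 = 848.3 kN.
Governing: min(1364.2, 1147.0, 848.3) = 848.3 kN → block shear.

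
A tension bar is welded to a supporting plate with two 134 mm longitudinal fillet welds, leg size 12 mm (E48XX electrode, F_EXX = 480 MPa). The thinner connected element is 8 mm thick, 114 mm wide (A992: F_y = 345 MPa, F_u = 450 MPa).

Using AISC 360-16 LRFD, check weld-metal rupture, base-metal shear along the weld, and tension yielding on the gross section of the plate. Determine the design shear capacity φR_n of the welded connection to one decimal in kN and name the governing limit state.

283.2 kN (gross-section yield governs)

Weld metal: throat = 0.707×12 = 8.484 mm, L = 2×134 = 268 mm. φR_n = 0.75 × 0.6 × 480 × 8.484 × 268 = 491.1 kN.
Base metal shear (8 mm plate): yield φR_n = 1.0×0.6×345×8×268 = 443.8 kN; rupture φR_n = 0.75×0.6×450×8×268 = 434.2 kN; take 434.2 kN (rupture).
Tension yield (gross): A_g = 114×8 = 912 mm². φR_n = 0.90 × 345 × 912 = 283.2 kN.
Governing: min(491.1, 434.2, 283.2) = 283.2 kN → gross-section yield.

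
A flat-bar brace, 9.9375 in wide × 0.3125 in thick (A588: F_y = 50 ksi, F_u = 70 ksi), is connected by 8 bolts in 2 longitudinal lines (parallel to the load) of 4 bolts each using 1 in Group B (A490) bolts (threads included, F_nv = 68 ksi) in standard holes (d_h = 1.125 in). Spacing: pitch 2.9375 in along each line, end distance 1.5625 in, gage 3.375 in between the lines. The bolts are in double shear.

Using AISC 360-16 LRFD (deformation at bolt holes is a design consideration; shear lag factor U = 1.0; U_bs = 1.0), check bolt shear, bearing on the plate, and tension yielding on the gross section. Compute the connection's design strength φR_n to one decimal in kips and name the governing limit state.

139.7 kips (gross-section yield governs)

Bolt shear: A_b = π(1)²/4 = 0.7854 in². φR_n = 0.75 × 68 × 0.7854 × 8 × 2 = 640.9 kips.
Bearing (0.3125 in plate, F_u = 70 ksi): end bolts L_c = 1.5625 − 1.125/2 = 1, R_n = min(1.2×1×0.3125×70, 2.4×1×0.3125×70) = 26.25 kips/bolt; interior L_c = 2.9375 − 1.125 = 1.8125, R_n = 47.578 kips/bolt. φR_n = 0.75 × (2×26.25 + 6×47.578) = 253.5 kips.
Tension yield (gross): A_g = 9.9375×0.3125 = 3.1055 in². φR_n = 0.90 × 50 × 3.1055 = 139.7 kips.
Governing: min(640.9, 253.5, 139.7) = 139.7 kips → gross-section yield.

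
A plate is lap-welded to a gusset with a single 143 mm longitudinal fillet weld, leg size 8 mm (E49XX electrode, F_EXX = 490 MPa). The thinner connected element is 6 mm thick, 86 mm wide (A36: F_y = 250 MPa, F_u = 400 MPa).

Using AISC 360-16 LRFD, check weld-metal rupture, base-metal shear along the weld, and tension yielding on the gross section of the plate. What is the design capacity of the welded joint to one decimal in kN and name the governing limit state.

116.1 kN (gross-section yield governs)

Weld metal: throat = 0.707×8 = 5.656 mm, L = 143 mm. φR_n = 0.75 × 0.6 × 490 × 5.656 × 143 = 178.3 kN.
Base metal shear (6 mm plate): yield φR_n = 1.0×0.6×250×6×143 = 128.7 kN; rupture φR_n = 0.75×0.6×400×6×143 = 154.4 kN; take 128.7 kN (yield).
Tension yield (gross): A_g = 86×6 = 516 mm². φR_n = 0.90 × 250 × 516 = 116.1 kN.
Governing: min(178.3, 128.7, 116.1) = 116.1 kN → gross-section yield.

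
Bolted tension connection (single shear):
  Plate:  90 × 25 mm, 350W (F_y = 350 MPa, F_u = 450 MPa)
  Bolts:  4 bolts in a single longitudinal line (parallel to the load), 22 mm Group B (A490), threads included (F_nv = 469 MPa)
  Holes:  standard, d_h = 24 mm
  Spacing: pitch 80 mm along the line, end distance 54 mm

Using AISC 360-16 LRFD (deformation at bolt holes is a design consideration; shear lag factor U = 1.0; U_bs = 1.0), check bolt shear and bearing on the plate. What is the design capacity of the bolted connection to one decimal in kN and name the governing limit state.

Bolt shear: A_b = π(22)²/4 = 380.13 mm². φR_n = 0.75 × 469 × 380.13 × 4 × 1 = 534.8 kN.
Bearing (25 mm plate, F_u = 450 MPa): end bolts L_c = 54 − 24/2 = 42, R_n = min(1.2×42×25×450, 2.4×22×25×450) = 567 kN/bolt; interior L_c = 80 − 24 = 56, R_n = 594 kN/bolt. φR_n = 0.75 × (1×567 + 3×594) = 1761.8 kN.
Governing: min(534.8, 1761.8) = 534.8 kN → bolt shear.

534.8 kN (bolt shear governs)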